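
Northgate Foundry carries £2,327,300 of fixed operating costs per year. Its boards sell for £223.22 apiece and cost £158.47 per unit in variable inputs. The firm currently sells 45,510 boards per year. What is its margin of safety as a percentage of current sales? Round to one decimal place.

21.0%

Contribution margin per unit = £223.22 − £158.47 = £64.75. Break-even units = £2,327,300 ÷ £64.75 = 35,942.86; break-even revenue = 35,942.86 × £223.22 = £8,023,164.57.
Actual sales revenue = 45,510 × £223.22 = £10,158,742.20.
Margin of safety = (£10,158,742.20 − £8,023,164.57) ÷ £10,158,742.20 = 21.0%.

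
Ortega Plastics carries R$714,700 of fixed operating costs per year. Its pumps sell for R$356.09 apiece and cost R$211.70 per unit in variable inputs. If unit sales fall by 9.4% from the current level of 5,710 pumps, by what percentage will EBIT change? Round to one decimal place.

Total contribution margin = 5,710 × R$144.39 = R$824,466.90.
Operating income = contribution − fixed costs = R$824,466.90 − R$714,700 = R$109,766.90.
So DOL = total CM / EBIT = R$824,466.90 / R$109,766.90 = 7.5111.
%ΔEBIT = DOL × %ΔSales = 7.5111 × -9.4% = -70.6%.

-70.6%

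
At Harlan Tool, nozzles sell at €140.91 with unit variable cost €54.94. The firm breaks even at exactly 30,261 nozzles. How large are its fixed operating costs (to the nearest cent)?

Each unit contributes €140.91 − €54.94 = €85.97.
Since BE = FC / CM, FC = 30,261 × €85.97 = €2,601,538.17.

€2,601,538.17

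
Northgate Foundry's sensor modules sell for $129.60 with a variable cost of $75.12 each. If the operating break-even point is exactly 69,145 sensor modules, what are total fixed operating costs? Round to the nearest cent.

$3,767,019.60

Unit CM = price − variable cost = $129.60 − $75.12 = $54.48.
Since BE = FC / CM, FC = 69,145 × $54.48 = $3,767,019.60.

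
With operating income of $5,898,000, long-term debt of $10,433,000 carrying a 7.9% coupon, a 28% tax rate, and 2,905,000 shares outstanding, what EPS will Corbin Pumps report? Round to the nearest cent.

Pre-tax income = $5,898,000 − $824,207.00 = $5,073,793.00.
After tax at 28%: net income = $5,073,793.00 × 0.72 = $3,653,130.96.
EPS = $3,653,130.96 ÷ 2,905,000 = $1.26.

$1.26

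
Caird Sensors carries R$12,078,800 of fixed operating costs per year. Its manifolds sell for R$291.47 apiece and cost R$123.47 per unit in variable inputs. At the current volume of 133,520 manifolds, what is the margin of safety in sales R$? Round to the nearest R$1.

R$17,961,075

Unit CM = price − variable cost = R$291.47 − R$123.47 = R$168.00. Break-even units = R$12,078,800 ÷ R$168.00 = 71,897.62; break-even revenue = 71,897.62 × R$291.47 = R$20,955,999.02.
Current sales = 133,520 × R$291.47 = R$38,917,074.40.
Margin of safety = R$38,917,074.40 − R$20,955,999.02 = R$17,961,075.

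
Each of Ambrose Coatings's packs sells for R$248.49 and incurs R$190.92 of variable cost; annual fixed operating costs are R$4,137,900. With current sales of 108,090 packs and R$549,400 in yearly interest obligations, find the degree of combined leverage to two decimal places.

4.05

At 108,090 units, contribution = 108,090 × R$57.57 = R$6,222,741.30.
Operating income = contribution − fixed costs = R$6,222,741.30 − R$4,137,900 = R$2,084,841.30. Interest = R$549,400.00.
DOL = R$6,222,741.30 ÷ R$2,084,841.30 = 2.9848; DFL = R$2,084,841.30 ÷ R$1,535,441.30 = 1.3578.
DCL = DOL × DFL = 2.9848 × 1.3578 = 4.0528.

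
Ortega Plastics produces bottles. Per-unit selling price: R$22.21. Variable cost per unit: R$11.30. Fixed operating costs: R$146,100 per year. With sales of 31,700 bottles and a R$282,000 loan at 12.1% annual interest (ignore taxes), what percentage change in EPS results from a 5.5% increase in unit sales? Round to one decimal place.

+11.5%

Contribution at this volume is 31,700 × R$10.91 = R$345,847.00.
Subtracting fixed costs: EBIT = R$345,847.00 − R$146,100 = R$199,747.00.
After interest of R$34,122.00, pre-tax earnings = R$165,625.00.
DCL = total CM / (EBIT − I) = R$345,847.00 / R$165,625.00 = 2.0881.
%ΔEPS = DCL × %ΔSales = 2.0881 × +5.5% = +11.5%.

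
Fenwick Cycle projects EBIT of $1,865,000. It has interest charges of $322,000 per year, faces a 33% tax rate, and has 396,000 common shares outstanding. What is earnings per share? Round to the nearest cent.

$2.61

Interest = $322,000.00, so EBT = $1,865,000 − $322,000.00 = $1,543,000.00.
Net income = $1,543,000.00 × (1 − 0.33) = $1,033,810.00.
Per share: $1,033,810.00 / 396,000 shares = $2.61.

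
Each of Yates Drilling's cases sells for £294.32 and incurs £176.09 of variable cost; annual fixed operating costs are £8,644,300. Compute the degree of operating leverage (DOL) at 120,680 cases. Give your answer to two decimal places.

Total contribution margin = 120,680 × £118.23 = £14,267,996.40.
Operating income = contribution − fixed costs = £14,267,996.40 − £8,644,300 = £5,623,696.40.
DOL = contribution ÷ EBIT = £14,267,996.40 ÷ £5,623,696.40 = 2.5371.

2.54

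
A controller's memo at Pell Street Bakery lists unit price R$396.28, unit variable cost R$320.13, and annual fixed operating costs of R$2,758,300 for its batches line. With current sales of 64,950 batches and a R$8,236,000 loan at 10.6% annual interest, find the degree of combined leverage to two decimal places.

Contribution at this volume is 64,950 × R$76.15 = R$4,945,942.50.
EBIT = R$4,945,942.50 − R$2,758,300 = R$2,187,642.50. Interest = R$873,016.00.
DOL = R$4,945,942.50 ÷ R$2,187,642.50 = 2.2609; DFL = R$2,187,642.50 ÷ R$1,314,626.50 = 1.6641.
Combined leverage = 2.2609 × 1.6641 = 3.7624.

3.76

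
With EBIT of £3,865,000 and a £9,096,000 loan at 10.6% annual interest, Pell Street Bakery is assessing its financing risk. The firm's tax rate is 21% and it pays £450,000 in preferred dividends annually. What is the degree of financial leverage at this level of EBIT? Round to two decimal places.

1.66

Interest = £964,176.00.
Preferred dividends grossed up pre-tax: £450,000 / (1 − 0.21) = £569,620.25.
DFL = EBIT ÷ [EBIT − I − D_p/(1−t)] = £3,865,000 ÷ [£3,865,000 − £964,176.00 − £569,620.25] = £3,865,000 ÷ £2,331,203.75 = 1.6579.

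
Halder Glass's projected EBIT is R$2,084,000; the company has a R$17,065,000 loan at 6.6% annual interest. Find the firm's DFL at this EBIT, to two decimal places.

Interest = R$1,126,290.00.
DFL = EBIT ÷ (EBIT − I) = R$2,084,000 ÷ (R$2,084,000 − R$1,126,290.00) = R$2,084,000 ÷ R$957,710.00 = 2.1760.

2.18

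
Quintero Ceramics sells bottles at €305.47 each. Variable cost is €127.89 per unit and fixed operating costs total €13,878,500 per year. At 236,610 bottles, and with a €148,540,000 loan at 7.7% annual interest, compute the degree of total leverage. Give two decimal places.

At 236,610 units, contribution = 236,610 × €177.58 = €42,017,203.80.
EBIT = €42,017,203.80 − €13,878,500 = €28,138,703.80. Interest = €11,437,580.00, so EBIT − I = €16,701,123.80.
Degree of total leverage = total CM / (EBIT − interest) = €42,017,203.80 / €16,701,123.80 = 2.5158.

2.52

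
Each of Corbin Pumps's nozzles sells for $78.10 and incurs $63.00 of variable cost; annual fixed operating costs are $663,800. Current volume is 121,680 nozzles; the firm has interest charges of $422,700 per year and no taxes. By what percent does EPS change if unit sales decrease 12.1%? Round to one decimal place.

At 121,680 units, contribution = 121,680 × $15.10 = $1,837,368.00.
Operating income = contribution − fixed costs = $1,837,368.00 − $663,800 = $1,173,568.00.
Interest = $422,700.00, so EBIT − I = $750,868.00.
Degree of combined leverage = contribution ÷ (EBIT − I) = $1,837,368.00 ÷ $750,868.00 = 2.4470.
EPS therefore changes by 2.4470 × (-12.1%) = -29.6%.

-29.6%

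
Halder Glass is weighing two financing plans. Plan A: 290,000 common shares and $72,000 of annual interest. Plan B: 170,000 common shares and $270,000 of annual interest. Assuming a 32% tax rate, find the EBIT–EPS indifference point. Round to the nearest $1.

$550,500

Set EPS_A = EPS_B: (EBIT − $72,000)(1 − 0.32) ÷ 290,000 = (EBIT − $270,000)(1 − 0.32) ÷ 170,000.
The (1 − t) factor cancels: (EBIT − 72,000) × 170,000 = (EBIT − 270,000) × 290,000.
Solving, EBIT = (270,000·290,000 − 72,000·170,000) / (290,000 − 170,000) = 66,060,000,000 / 120,000 = 550,500.00.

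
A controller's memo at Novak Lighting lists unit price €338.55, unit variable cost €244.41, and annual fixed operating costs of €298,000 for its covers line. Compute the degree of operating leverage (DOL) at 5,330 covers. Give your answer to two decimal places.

Total contribution margin = 5,330 × €94.14 = €501,766.20.
Operating income = contribution − fixed costs = €501,766.20 − €298,000 = €203,766.20.
So DOL = total CM / EBIT = €501,766.20 / €203,766.20 = 2.4625.

2.46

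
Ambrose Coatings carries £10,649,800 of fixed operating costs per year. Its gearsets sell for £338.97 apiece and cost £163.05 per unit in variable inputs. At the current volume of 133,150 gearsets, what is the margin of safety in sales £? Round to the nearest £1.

Contribution margin per unit = £338.97 − £163.05 = £175.92. Break-even units = £10,649,800 ÷ £175.92 = 60,537.74; break-even revenue = 60,537.74 × £338.97 = £20,520,479.23.
Current sales = 133,150 × £338.97 = £45,133,855.50.
Margin of safety = £45,133,855.50 − £20,520,479.23 = £24,613,376.

£24,613,376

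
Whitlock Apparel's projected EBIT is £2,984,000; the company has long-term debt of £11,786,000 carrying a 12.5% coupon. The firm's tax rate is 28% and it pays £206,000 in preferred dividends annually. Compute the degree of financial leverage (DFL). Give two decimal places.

Annual interest charges come to £1,473,250.00.
Preferred dividends grossed up pre-tax: £206,000 / (1 − 0.28) = £286,111.11.
DFL = EBIT ÷ [EBIT − I − D_p/(1−t)] = £2,984,000 ÷ [£2,984,000 − £1,473,250.00 − £286,111.11] = £2,984,000 ÷ £1,224,638.89 = 2.4366.

2.44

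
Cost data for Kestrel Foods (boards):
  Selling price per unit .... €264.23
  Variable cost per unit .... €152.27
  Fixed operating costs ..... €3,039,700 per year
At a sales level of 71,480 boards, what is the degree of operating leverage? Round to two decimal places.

At 71,480 units, contribution = 71,480 × €111.96 = €8,002,900.80.
EBIT = €8,002,900.80 − €3,039,700 = €4,963,200.80.
Degree of operating leverage = €8,002,900.80 / €4,963,200.80 = 1.6124.

1.61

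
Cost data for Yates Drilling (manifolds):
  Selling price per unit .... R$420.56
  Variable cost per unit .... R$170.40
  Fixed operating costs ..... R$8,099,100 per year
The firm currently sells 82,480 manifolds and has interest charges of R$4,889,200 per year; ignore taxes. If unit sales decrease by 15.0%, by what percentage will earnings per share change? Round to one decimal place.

Total contribution margin = 82,480 × R$250.16 = R$20,633,196.80.
EBIT = R$20,633,196.80 − R$8,099,100 = R$12,534,096.80.
Interest = R$4,889,200.00, so EBIT − I = R$7,644,896.80.
DCL = total CM / (EBIT − I) = R$20,633,196.80 / R$7,644,896.80 = 2.6990.
%ΔEPS = DCL × %ΔSales = 2.6990 × -15.0% = -40.5%.

-40.5%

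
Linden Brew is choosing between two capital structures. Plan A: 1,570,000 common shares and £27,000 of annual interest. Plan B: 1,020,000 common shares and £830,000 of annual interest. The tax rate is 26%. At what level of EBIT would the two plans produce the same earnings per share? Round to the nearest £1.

£2,319,200

At indifference, (EBIT − 27,000)(1 − t)/1,570,000 = (EBIT − 830,000)(1 − t)/1,020,000.
Cancelling (1 − t) and cross-multiplying: 1,020,000·(EBIT − 27,000) = 1,570,000·(EBIT − 830,000).
EBIT × (1,570,000 − 1,020,000) = 830,000 × 1,570,000 − 27,000 × 1,020,000 = 1,275,560,000,000, so EBIT = 1,275,560,000,000 ÷ 550,000 = 2,319,200.00.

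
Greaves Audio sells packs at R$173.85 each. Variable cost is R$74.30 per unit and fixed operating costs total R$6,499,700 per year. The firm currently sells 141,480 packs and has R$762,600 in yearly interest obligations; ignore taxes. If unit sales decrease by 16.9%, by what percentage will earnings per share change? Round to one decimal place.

At 141,480 units, contribution = 141,480 × R$99.55 = R$14,084,334.00.
Operating income = contribution − fixed costs = R$14,084,334.00 − R$6,499,700 = R$7,584,634.00.
Interest = R$762,600.00, so EBIT − I = R$6,822,034.00.
Degree of combined leverage = contribution ÷ (EBIT − I) = R$14,084,334.00 ÷ R$6,822,034.00 = 2.0645.
EPS therefore changes by 2.0645 × (-16.9%) = -34.9%.

-34.9%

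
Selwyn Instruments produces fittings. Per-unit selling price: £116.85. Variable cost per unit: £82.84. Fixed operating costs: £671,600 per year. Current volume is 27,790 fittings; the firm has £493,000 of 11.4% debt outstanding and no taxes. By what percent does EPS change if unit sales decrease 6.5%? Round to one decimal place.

At 27,790 units, contribution = 27,790 × £34.01 = £945,137.90.
EBIT = £945,137.90 − £671,600 = £273,537.90.
Interest = £56,202.00, so EBIT − I = £217,335.90.
Degree of combined leverage = contribution ÷ (EBIT − I) = £945,137.90 ÷ £217,335.90 = 4.3487.
EPS therefore changes by 4.3487 × (-6.5%) = -28.3%.

-28.3%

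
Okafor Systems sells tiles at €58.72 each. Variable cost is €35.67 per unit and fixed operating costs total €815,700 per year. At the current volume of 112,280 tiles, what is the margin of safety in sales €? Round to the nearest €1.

Unit CM = price − variable cost = €58.72 − €35.67 = €23.05. Break-even units = €815,700 ÷ €23.05 = 35,388.29; break-even revenue = 35,388.29 × €58.72 = €2,078,000.17.
Actual sales revenue = 112,280 × €58.72 = €6,593,081.60.
Margin of safety = €6,593,081.60 − €2,078,000.17 = €4,515,081.

€4,515,081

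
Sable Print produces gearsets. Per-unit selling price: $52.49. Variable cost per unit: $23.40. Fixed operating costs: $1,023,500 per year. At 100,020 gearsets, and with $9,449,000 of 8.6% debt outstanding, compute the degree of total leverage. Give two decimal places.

At 100,020 units, contribution = 100,020 × $29.09 = $2,909,581.80.
Subtracting fixed costs: EBIT = $2,909,581.80 − $1,023,500 = $1,886,081.80. Interest = $812,614.00, so EBIT − I = $1,073,467.80.
Degree of total leverage = total CM / (EBIT − interest) = $2,909,581.80 / $1,073,467.80 = 2.7105.

2.71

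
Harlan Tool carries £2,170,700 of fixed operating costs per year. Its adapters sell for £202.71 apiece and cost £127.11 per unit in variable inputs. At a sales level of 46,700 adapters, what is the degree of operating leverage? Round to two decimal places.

2.60

At 46,700 units, contribution = 46,700 × £75.60 = £3,530,520.00.
EBIT = £3,530,520.00 − £2,170,700 = £1,359,820.00.
DOL = contribution ÷ EBIT = £3,530,520.00 ÷ £1,359,820.00 = 2.5963.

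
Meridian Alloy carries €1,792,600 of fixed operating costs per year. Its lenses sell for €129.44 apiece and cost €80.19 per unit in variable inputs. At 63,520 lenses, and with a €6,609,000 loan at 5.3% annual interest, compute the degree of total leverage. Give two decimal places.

3.17

Total contribution margin = 63,520 × €49.25 = €3,128,360.00.
Operating income = contribution − fixed costs = €3,128,360.00 − €1,792,600 = €1,335,760.00. Interest = €350,277.00, so EBIT − I = €985,483.00.
Degree of total leverage = total CM / (EBIT − interest) = €3,128,360.00 / €985,483.00 = 3.1744.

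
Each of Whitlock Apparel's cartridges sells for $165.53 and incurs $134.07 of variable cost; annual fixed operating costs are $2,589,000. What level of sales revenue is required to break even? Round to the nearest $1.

CM per unit = $165.53 − $134.07 = $31.46; CM ratio = $31.46 / $165.53 = 0.1901.
Break-even revenue = fixed costs × price ÷ CM = $2,589,000 × $165.53 ÷ $31.46 = $13,622,288.

$13,622,288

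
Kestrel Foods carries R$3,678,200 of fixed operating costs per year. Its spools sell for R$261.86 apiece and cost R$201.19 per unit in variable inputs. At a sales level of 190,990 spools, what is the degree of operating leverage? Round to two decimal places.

Total contribution margin = 190,990 × R$60.67 = R$11,587,363.30.
Operating income = contribution − fixed costs = R$11,587,363.30 − R$3,678,200 = R$7,909,163.30.
So DOL = total CM / EBIT = R$11,587,363.30 / R$7,909,163.30 = 1.4651.

1.47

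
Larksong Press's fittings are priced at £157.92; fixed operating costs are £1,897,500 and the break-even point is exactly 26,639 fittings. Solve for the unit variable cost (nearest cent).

At break-even, FC = Q × (P − VC), so P − VC = £1,897,500 ÷ 26,639 = £71.2302.
Hence VC = price − CM = £157.92 − £71.2302 = £86.69.

£86.69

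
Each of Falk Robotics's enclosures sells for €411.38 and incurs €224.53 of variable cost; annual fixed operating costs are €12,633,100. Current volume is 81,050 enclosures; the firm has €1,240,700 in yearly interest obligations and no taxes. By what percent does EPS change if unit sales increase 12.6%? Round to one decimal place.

+150.2%

At 81,050 units, contribution = 81,050 × €186.85 = €15,144,192.50.
Subtracting fixed costs: EBIT = €15,144,192.50 − €12,633,100 = €2,511,092.50.
After interest of €1,240,700.00, pre-tax earnings = €1,270,392.50.
DCL = total CM / (EBIT − I) = €15,144,192.50 / €1,270,392.50 = 11.9209.
EPS therefore changes by 11.9209 × (+12.6%) = +150.2%.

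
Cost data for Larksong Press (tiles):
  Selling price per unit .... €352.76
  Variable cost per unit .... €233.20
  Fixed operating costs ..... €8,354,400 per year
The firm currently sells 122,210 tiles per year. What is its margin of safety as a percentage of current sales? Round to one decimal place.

Unit CM = price − variable cost = €352.76 − €233.20 = €119.56. Break-even units = €8,354,400 ÷ €119.56 = 69,876.21; break-even revenue = 69,876.21 × €352.76 = €24,649,532.82.
Current sales = 122,210 × €352.76 = €43,110,799.60.
Margin of safety = (€43,110,799.60 − €24,649,532.82) ÷ €43,110,799.60 = 42.8%.

42.8%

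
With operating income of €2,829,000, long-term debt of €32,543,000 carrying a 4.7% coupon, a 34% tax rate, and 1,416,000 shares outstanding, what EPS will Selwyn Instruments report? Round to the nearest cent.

€0.61

Pre-tax income = €2,829,000 − €1,529,521.00 = €1,299,479.00.
Net income = €1,299,479.00 × (1 − 0.34) = €857,656.14.
Per share: €857,656.14 / 1,416,000 shares = €0.61.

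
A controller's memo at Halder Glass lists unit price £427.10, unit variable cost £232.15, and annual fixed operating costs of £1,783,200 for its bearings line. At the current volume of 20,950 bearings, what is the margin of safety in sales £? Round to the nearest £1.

£5,041,078

Each unit contributes £427.10 − £232.15 = £194.95. Break-even units = £1,783,200 ÷ £194.95 = 9,146.96; break-even revenue = 9,146.96 × £427.10 = £3,906,666.94.
Actual sales revenue = 20,950 × £427.10 = £8,947,745.00.
Margin of safety = £8,947,745.00 − £3,906,666.94 = £5,041,078.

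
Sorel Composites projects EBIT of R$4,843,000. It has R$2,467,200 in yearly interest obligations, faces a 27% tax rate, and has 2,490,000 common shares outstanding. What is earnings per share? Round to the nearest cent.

R$0.70

Interest = R$2,467,200.00, so EBT = R$4,843,000 − R$2,467,200.00 = R$2,375,800.00.
After tax at 27%: net income = R$2,375,800.00 × 0.73 = R$1,734,334.00.
Per share: R$1,734,334.00 / 2,490,000 shares = R$0.70.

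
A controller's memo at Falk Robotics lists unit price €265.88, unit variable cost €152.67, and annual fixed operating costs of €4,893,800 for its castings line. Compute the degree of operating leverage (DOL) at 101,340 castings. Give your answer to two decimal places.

Contribution at this volume is 101,340 × €113.21 = €11,472,701.40.
Operating income = contribution − fixed costs = €11,472,701.40 − €4,893,800 = €6,578,901.40.
DOL = contribution ÷ EBIT = €11,472,701.40 ÷ €6,578,901.40 = 1.7439.

1.74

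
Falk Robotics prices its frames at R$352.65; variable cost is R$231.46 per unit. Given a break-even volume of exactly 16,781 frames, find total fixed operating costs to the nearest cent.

R$2,033,689.39

Contribution margin per unit = R$352.65 − R$231.46 = R$121.19.
Fixed costs = break-even units × CM = 16,781 × R$121.19 = R$2,033,689.39.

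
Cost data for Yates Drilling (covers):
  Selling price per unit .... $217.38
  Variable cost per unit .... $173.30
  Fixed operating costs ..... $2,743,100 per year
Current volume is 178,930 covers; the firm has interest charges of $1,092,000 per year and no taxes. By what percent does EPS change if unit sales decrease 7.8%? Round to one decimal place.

-15.2%

At 178,930 units, contribution = 178,930 × $44.08 = $7,887,234.40.
Subtracting fixed costs: EBIT = $7,887,234.40 − $2,743,100 = $5,144,134.40.
After interest of $1,092,000.00, pre-tax earnings = $4,052,134.40.
DCL = total CM / (EBIT − I) = $7,887,234.40 / $4,052,134.40 = 1.9464.
%ΔEPS = DCL × %ΔSales = 1.9464 × -7.8% = -15.2%.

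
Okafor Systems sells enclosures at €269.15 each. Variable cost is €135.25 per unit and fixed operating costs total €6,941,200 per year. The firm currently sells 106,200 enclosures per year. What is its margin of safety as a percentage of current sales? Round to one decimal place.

51.2%

Contribution margin per unit = €269.15 − €135.25 = €133.90. Break-even units = €6,941,200 ÷ €133.90 = 51,838.69; break-even revenue = 51,838.69 × €269.15 = €13,952,382.23.
Actual sales revenue = 106,200 × €269.15 = €28,583,730.00.
Margin of safety = (€28,583,730.00 − €13,952,382.23) ÷ €28,583,730.00 = 51.2%.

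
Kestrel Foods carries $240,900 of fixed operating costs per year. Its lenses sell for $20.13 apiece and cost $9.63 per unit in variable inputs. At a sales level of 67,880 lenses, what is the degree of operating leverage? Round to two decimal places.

Total contribution margin = 67,880 × $10.50 = $712,740.00.
Operating income = contribution − fixed costs = $712,740.00 − $240,900 = $471,840.00.
DOL = contribution ÷ EBIT = $712,740.00 ÷ $471,840.00 = 1.5106.

1.51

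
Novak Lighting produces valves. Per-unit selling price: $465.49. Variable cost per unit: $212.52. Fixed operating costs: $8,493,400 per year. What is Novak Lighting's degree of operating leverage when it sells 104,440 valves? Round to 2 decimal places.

1.47

Contribution at this volume is 104,440 × $252.97 = $26,420,186.80.
EBIT = $26,420,186.80 − $8,493,400 = $17,926,786.80.
Degree of operating leverage = $26,420,186.80 / $17,926,786.80 = 1.4738.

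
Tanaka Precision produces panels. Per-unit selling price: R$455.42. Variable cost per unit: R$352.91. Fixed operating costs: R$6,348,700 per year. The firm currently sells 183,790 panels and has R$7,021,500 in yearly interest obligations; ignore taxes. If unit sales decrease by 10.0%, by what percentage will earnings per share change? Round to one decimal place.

Total contribution margin = 183,790 × R$102.51 = R$18,840,312.90.
Subtracting fixed costs: EBIT = R$18,840,312.90 − R$6,348,700 = R$12,491,612.90.
After interest of R$7,021,500.00, pre-tax earnings = R$5,470,112.90.
DCL = total CM / (EBIT − I) = R$18,840,312.90 / R$5,470,112.90 = 3.4442.
%ΔEPS = DCL × %ΔSales = 3.4442 × -10.0% = -34.4%.

-34.4%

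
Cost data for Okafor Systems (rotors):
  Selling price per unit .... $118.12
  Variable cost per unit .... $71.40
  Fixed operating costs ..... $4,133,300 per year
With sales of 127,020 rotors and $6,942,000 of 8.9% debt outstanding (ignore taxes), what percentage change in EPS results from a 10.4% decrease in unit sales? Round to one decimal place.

Contribution at this volume is 127,020 × $46.72 = $5,934,374.40.
Operating income = contribution − fixed costs = $5,934,374.40 − $4,133,300 = $1,801,074.40.
Interest = $617,838.00, so EBIT − I = $1,183,236.40.
Degree of combined leverage = contribution ÷ (EBIT − I) = $5,934,374.40 ÷ $1,183,236.40 = 5.0154.
EPS therefore changes by 5.0154 × (-10.4%) = -52.2%.

-52.2%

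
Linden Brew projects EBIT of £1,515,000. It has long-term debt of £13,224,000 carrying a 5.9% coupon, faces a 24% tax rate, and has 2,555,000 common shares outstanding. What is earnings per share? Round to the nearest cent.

£0.22

Interest = £780,216.00, so EBT = £1,515,000 − £780,216.00 = £734,784.00.
After tax at 24%: net income = £734,784.00 × 0.76 = £558,435.84.
Per share: £558,435.84 / 2,555,000 shares = £0.22.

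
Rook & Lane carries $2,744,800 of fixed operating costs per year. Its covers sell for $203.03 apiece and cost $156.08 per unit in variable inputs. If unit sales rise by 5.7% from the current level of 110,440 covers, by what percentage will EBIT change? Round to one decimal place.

At 110,440 units, contribution = 110,440 × $46.95 = $5,185,158.00.
Operating income = contribution − fixed costs = $5,185,158.00 − $2,744,800 = $2,440,358.00.
Degree of operating leverage = $5,185,158.00 / $2,440,358.00 = 2.1248.
%ΔEBIT = DOL × %ΔSales = 2.1248 × +5.7% = +12.1%.

+12.1%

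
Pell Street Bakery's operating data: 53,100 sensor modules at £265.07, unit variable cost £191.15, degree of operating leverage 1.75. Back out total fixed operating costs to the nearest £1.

£1,682,208

Total contribution margin = 53,100 × £73.92 = £3,925,152.00.
Since DOL = CM ÷ EBIT, EBIT = £3,925,152.00 ÷ 1.75 = £2,242,944.00.
Fixed costs = CM − EBIT = £3,925,152.00 − £2,242,944.00 = £1,682,208.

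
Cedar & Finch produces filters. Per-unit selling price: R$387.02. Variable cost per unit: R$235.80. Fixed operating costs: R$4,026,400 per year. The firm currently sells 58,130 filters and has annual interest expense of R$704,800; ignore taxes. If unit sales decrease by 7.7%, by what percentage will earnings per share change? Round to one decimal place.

Total contribution margin = 58,130 × R$151.22 = R$8,790,418.60.
Operating income = contribution − fixed costs = R$8,790,418.60 − R$4,026,400 = R$4,764,018.60.
After interest of R$704,800.00, pre-tax earnings = R$4,059,218.60.
Degree of combined leverage = contribution ÷ (EBIT − I) = R$8,790,418.60 ÷ R$4,059,218.60 = 2.1655.
%ΔEPS = DCL × %ΔSales = 2.1655 × -7.7% = -16.7%.

-16.7%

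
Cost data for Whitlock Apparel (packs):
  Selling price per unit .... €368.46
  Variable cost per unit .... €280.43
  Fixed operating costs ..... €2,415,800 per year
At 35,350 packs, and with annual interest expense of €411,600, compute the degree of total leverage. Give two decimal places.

Contribution at this volume is 35,350 × €88.03 = €3,111,860.50.
Operating income = contribution − fixed costs = €3,111,860.50 − €2,415,800 = €696,060.50. Interest = €411,600.00, so EBIT − I = €284,460.50.
DCL = contribution ÷ (EBIT − I) = €3,111,860.50 ÷ €284,460.50 = 10.9395.

10.94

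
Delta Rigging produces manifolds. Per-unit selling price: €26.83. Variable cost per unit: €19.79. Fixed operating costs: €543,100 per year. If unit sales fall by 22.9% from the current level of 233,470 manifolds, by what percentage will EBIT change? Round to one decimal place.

Contribution at this volume is 233,470 × €7.04 = €1,643,628.80.
EBIT = €1,643,628.80 − €543,100 = €1,100,528.80.
Degree of operating leverage = €1,643,628.80 / €1,100,528.80 = 1.4935.
%ΔEBIT = DOL × %ΔSales = 1.4935 × -22.9% = -34.2%.

-34.2%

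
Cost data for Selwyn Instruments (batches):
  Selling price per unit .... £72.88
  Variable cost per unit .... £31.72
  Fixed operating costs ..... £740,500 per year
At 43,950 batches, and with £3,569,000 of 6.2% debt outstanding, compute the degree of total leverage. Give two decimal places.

2.14

At 43,950 units, contribution = 43,950 × £41.16 = £1,808,982.00.
Subtracting fixed costs: EBIT = £1,808,982.00 − £740,500 = £1,068,482.00. Interest = £221,278.00.
DOL = £1,808,982.00 ÷ £1,068,482.00 = 1.6930; DFL = £1,068,482.00 ÷ £847,204.00 = 1.2612.
DCL = DOL × DFL = 1.6930 × 1.2612 = 2.1352.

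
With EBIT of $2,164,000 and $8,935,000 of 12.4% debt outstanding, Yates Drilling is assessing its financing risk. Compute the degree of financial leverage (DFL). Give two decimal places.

Interest = $1,107,940.00.
Degree of financial leverage = EBIT / (EBIT − interest) = $2,164,000 / $1,056,060.00 = 2.0491.

2.05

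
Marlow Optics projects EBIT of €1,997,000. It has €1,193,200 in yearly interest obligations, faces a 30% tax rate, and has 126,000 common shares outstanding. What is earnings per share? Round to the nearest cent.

€4.47

Pre-tax income = €1,997,000 − €1,193,200.00 = €803,800.00.
After tax at 30%: net income = €803,800.00 × 0.70 = €562,660.00.
Per share: €562,660.00 / 126,000 shares = €4.47.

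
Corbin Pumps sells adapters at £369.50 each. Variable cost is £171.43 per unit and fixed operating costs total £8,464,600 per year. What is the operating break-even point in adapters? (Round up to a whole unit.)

42,736 adapters

Contribution margin per unit = £369.50 − £171.43 = £198.07.
Units to break even: £8,464,600 ÷ £198.07 = 42,735.40, rounded up to 42,736.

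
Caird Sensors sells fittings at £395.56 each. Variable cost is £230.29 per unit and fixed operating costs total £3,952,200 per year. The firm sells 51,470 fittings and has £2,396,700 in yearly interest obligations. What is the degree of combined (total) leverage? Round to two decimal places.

3.94

Contribution at this volume is 51,470 × £165.27 = £8,506,446.90.
EBIT = £8,506,446.90 − £3,952,200 = £4,554,246.90. Interest = £2,396,700.00.
DOL = £8,506,446.90 ÷ £4,554,246.90 = 1.8678; DFL = £4,554,246.90 ÷ £2,157,546.90 = 2.1108.
Combined leverage = 1.8678 × 2.1108 = 3.9426.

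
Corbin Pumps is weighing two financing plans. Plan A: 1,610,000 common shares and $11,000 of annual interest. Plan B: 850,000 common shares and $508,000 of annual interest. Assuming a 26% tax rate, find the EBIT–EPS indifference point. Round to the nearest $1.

Set EPS_A = EPS_B: (EBIT − $11,000)(1 − 0.26) ÷ 1,610,000 = (EBIT − $508,000)(1 − 0.26) ÷ 850,000.
The (1 − t) factor cancels: (EBIT − 11,000) × 850,000 = (EBIT − 508,000) × 1,610,000.
EBIT × (1,610,000 − 850,000) = 508,000 × 1,610,000 − 11,000 × 850,000 = 808,530,000,000, so EBIT = 808,530,000,000 ÷ 760,000 = 1,063,855.26.

$1,063,855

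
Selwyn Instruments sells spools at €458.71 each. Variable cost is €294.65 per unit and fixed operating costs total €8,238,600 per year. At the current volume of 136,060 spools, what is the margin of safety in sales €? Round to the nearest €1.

Each unit contributes €458.71 − €294.65 = €164.06. Break-even units = €8,238,600 ÷ €164.06 = 50,216.99; break-even revenue = 50,216.99 × €458.71 = €23,035,037.22.
Current sales = 136,060 × €458.71 = €62,412,082.60.
Margin of safety = €62,412,082.60 − €23,035,037.22 = €39,377,045.

€39,377,045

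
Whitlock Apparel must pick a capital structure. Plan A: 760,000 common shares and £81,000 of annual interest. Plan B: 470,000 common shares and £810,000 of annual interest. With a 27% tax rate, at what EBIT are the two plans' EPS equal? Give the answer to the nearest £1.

£1,991,483

At indifference, (EBIT − 81,000)(1 − t)/760,000 = (EBIT − 810,000)(1 − t)/470,000.
Cancelling (1 − t) and cross-multiplying: 470,000·(EBIT − 81,000) = 760,000·(EBIT − 810,000).
EBIT × (760,000 − 470,000) = 810,000 × 760,000 − 81,000 × 470,000 = 577,530,000,000, so EBIT = 577,530,000,000 ÷ 290,000 = 1,991,482.76.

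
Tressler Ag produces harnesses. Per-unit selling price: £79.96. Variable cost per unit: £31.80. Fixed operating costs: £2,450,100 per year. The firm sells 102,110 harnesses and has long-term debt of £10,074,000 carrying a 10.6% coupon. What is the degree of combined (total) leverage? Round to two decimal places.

At 102,110 units, contribution = 102,110 × £48.16 = £4,917,617.60.
Subtracting fixed costs: EBIT = £4,917,617.60 − £2,450,100 = £2,467,517.60. Interest = £1,067,844.00, so EBIT − I = £1,399,673.60.
DCL = contribution ÷ (EBIT − I) = £4,917,617.60 ÷ £1,399,673.60 = 3.5134.

3.51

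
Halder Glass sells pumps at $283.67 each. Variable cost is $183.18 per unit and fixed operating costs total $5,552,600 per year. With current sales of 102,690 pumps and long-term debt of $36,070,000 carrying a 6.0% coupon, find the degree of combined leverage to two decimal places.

3.97

Contribution at this volume is 102,690 × $100.49 = $10,319,318.10.
EBIT = $10,319,318.10 − $5,552,600 = $4,766,718.10. Interest = $2,164,200.00, so EBIT − I = $2,602,518.10.
DCL = contribution ÷ (EBIT − I) = $10,319,318.10 ÷ $2,602,518.10 = 3.9651.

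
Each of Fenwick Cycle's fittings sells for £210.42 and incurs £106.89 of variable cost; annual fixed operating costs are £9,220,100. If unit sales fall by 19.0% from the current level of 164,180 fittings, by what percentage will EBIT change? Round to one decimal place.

-41.5%

Contribution at this volume is 164,180 × £103.53 = £16,997,555.40.
Operating income = contribution − fixed costs = £16,997,555.40 − £9,220,100 = £7,777,455.40.
So DOL = total CM / EBIT = £16,997,555.40 / £7,777,455.40 = 2.1855.
Operating income changes by 2.1855 × -19.0% = -41.5%.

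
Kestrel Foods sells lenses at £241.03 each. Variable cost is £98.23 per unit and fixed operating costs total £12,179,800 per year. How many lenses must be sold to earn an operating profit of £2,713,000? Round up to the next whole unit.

Contribution margin per unit = £241.03 − £98.23 = £142.80.
Need Q such that Q × £142.80 − £12,179,800 = £2,713,000, i.e. Q = £14,892,800 / £142.80 = 104,291.32 → 104,292.

104,292 lenses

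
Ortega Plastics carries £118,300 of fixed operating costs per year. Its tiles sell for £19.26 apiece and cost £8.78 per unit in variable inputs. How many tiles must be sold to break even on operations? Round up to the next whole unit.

Contribution margin per unit = £19.26 − £8.78 = £10.48.
Break-even volume = fixed costs ÷ CM per unit = £118,300 ÷ £10.48 = 11,288.17, so 11,289 tiles.

11,289 tiles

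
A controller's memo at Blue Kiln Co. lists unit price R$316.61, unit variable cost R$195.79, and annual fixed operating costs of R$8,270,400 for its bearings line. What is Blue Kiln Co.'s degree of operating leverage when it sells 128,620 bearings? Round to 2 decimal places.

Total contribution margin = 128,620 × R$120.82 = R$15,539,868.40.
Operating income = contribution − fixed costs = R$15,539,868.40 − R$8,270,400 = R$7,269,468.40.
Degree of operating leverage = R$15,539,868.40 / R$7,269,468.40 = 2.1377.

2.14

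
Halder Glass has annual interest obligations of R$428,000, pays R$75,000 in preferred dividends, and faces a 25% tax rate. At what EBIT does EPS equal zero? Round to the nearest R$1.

R$528,000

Preferred dividends are paid after tax, so their pre-tax equivalent is R$75,000 ÷ (1 − 0.25) = R$100,000.00.
EPS = 0 when EBIT covers interest plus the pre-tax preferred burden: R$428,000 + R$100,000.00 = R$528,000.00.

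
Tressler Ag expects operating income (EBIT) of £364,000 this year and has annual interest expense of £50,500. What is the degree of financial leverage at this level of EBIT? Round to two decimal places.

Interest = £50,500.00.
DFL = EBIT ÷ (EBIT − I) = £364,000 ÷ (£364,000 − £50,500.00) = £364,000 ÷ £313,500.00 = 1.1611.

1.16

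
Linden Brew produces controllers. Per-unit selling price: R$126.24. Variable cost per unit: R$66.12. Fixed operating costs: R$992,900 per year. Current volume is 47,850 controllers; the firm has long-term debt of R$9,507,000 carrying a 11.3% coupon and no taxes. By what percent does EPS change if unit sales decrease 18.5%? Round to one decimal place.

At 47,850 units, contribution = 47,850 × R$60.12 = R$2,876,742.00.
EBIT = R$2,876,742.00 − R$992,900 = R$1,883,842.00.
After interest of R$1,074,291.00, pre-tax earnings = R$809,551.00.
Degree of combined leverage = contribution ÷ (EBIT − I) = R$2,876,742.00 ÷ R$809,551.00 = 3.5535.
EPS therefore changes by 3.5535 × (-18.5%) = -65.7%.

-65.7%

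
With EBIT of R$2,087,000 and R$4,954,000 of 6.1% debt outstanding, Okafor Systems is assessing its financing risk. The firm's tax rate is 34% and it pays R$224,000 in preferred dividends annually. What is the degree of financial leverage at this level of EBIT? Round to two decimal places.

1.44

Annual interest charges come to R$302,194.00.
Preferred dividends grossed up pre-tax: R$224,000 / (1 − 0.34) = R$339,393.94.
DFL = EBIT ÷ [EBIT − I − D_p/(1−t)] = R$2,087,000 ÷ [R$2,087,000 − R$302,194.00 − R$339,393.94] = R$2,087,000 ÷ R$1,445,412.06 = 1.4439.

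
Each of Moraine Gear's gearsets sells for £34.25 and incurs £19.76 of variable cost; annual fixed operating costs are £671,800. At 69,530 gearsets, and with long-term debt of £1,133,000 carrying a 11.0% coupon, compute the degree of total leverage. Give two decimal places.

4.77

At 69,530 units, contribution = 69,530 × £14.49 = £1,007,489.70.
EBIT = £1,007,489.70 − £671,800 = £335,689.70. Interest = £124,630.00, so EBIT − I = £211,059.70.
Degree of total leverage = total CM / (EBIT − interest) = £1,007,489.70 / £211,059.70 = 4.7735.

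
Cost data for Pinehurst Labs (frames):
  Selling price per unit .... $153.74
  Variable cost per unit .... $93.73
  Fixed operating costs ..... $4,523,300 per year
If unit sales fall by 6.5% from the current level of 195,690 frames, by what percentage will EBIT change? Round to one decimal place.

Total contribution margin = 195,690 × $60.01 = $11,743,356.90.
Operating income = contribution − fixed costs = $11,743,356.90 − $4,523,300 = $7,220,056.90.
DOL = contribution ÷ EBIT = $11,743,356.90 ÷ $7,220,056.90 = 1.6265.
%ΔEBIT = DOL × %ΔSales = 1.6265 × -6.5% = -10.6%.

-10.6%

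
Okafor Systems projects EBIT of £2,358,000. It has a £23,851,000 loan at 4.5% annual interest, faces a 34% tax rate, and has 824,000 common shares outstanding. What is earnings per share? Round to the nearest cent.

Interest = £1,073,295.00, so EBT = £2,358,000 − £1,073,295.00 = £1,284,705.00.
Net income = £1,284,705.00 × (1 − 0.34) = £847,905.30.
EPS = £847,905.30 ÷ 824,000 = £1.03.

£1.03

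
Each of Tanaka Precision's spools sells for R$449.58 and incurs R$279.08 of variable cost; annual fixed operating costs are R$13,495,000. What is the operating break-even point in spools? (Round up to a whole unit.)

79,150 spools

Unit CM = price − variable cost = R$449.58 − R$279.08 = R$170.50.
Units to break even: R$13,495,000 ÷ R$170.50 = 79,149.56, rounded up to 79,150.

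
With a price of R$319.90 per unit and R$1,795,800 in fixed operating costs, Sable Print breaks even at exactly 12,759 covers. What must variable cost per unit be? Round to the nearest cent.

R$179.15

Contribution per unit must be FC / Q = R$1,795,800 / 12,759 = R$140.7477.
Hence VC = price − CM = R$319.90 − R$140.7477 = R$179.15.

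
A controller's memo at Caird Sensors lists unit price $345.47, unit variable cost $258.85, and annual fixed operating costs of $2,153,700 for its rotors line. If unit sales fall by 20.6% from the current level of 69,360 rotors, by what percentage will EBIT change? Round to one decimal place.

-32.1%

Contribution at this volume is 69,360 × $86.62 = $6,007,963.20.
Subtracting fixed costs: EBIT = $6,007,963.20 − $2,153,700 = $3,854,263.20.
Degree of operating leverage = $6,007,963.20 / $3,854,263.20 = 1.5588.
%ΔEBIT = DOL × %ΔSales = 1.5588 × -20.6% = -32.1%.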